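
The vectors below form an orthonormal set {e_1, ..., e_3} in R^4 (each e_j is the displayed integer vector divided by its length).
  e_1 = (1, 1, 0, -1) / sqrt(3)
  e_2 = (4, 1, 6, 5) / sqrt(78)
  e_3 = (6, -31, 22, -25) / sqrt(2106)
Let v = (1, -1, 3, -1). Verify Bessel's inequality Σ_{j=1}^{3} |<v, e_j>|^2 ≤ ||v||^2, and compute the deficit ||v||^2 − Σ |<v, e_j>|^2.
Σ |<v, e_j>|^2 = 923/81; ||v||^2 = 12; deficit = 49/81

Write each e_j = u_j / sqrt(<u_j, u_j>) where u_j is the displayed integer vector. Then <v, e_j> = <v, u_j> / sqrt(<u_j, u_j>), so |<v, e_j>|^2 = <v, u_j>^2 / <u_j, u_j>.
Coefficients: <v, e_1> = 1/sqrt(3), <v, e_2> = 16/sqrt(78), <v, e_3> = 128/sqrt(2106).
Square and sum: Σ |<v, e_j>|^2 = 923/81.
Compute ||v||^2 = v·v = 12.
Deficit = 12 − 923/81 = 49/81 ≥ 0, confirming Bessel's inequality. (The deficit equals ||v − Σ <v,e_j> e_j||^2, the squared distance from v to span{e_j}.)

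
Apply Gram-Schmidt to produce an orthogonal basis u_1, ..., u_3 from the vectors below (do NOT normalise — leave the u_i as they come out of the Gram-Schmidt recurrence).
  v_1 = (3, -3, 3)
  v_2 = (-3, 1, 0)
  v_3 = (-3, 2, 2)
Orthogonal basis:
  u_1 = (3, -3, 3)
  u_2 = (-5/3, -1/3, 4/3)
  u_3 = (1/2, 3/2, 1)

Apply the Gram-Schmidt recurrence
  u_1 = v_1
  u_i = v_i − Σ_{j<i} ((v_i · u_j) / (u_j · u_j)) · u_j.

Step by step this gives:
  u_1 = (3, -3, 3)
  u_2 = (-5/3, -1/3, 4/3)
  u_3 = (1/2, 3/2, 1)

Orthogonality check:
  u_2 · u_1 = 0 (should be 0)
  u_3 · u_1 = 0 (should be 0)
  u_3 · u_2 = 0 (should be 0)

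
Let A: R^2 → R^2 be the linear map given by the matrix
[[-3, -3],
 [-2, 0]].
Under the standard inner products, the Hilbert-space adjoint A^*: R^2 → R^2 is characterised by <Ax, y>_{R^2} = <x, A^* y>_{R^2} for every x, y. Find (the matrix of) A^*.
A^* = A^T =
[[-3, -2],
 [-3, 0]]

For real matrices with standard dot products, the defining identity <Ax, y> = <x, A^* y> gives (Ax)^T y = x^T (A^*) y, i.e. x^T A^T y = x^T (A^*) y. Since this holds for all x, y, we must have A^* = A^T. Therefore
A^* =
[[-3, -2],
 [-3, 0]].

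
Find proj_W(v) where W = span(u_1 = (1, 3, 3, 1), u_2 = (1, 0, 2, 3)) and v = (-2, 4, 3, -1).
proj_W(v) = (41/90, 121/30, 203/90, -119/90)

Set up U = [u_1 | ... | u_2] ∈ R^(4×2). The projector onto W = col(U) is P = U (U^T U)^(-1) U^T.
Compute U^T U =
  [20, 10]
  [10, 14],
and U^T v = (18, 1).
Solve U^T U · c = U^T v for the coefficients: c = (121/90, -8/9). The projection is proj_W(v) = U c.
Check: (v - proj_W(v)) · u_1 = 0  (should be 0).
Check: (v - proj_W(v)) · u_2 = 0  (should be 0).
Result: proj_W(v) = (41/90, 121/30, 203/90, -119/90).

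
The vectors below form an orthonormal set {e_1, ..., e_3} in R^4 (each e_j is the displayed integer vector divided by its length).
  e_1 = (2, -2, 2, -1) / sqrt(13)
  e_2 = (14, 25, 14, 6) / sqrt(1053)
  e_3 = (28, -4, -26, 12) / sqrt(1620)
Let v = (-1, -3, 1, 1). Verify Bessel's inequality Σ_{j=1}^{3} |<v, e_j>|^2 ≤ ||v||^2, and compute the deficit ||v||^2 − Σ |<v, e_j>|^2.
Σ |<v, e_j>|^2 = 7; ||v||^2 = 12; deficit = 5

Write each e_j = u_j / sqrt(<u_j, u_j>) where u_j is the displayed integer vector. Then <v, e_j> = <v, u_j> / sqrt(<u_j, u_j>), so |<v, e_j>|^2 = <v, u_j>^2 / <u_j, u_j>.
Coefficients: <v, e_1> = 5/sqrt(13), <v, e_2> = -69/sqrt(1053), <v, e_3> = -30/sqrt(1620).
Square and sum: Σ |<v, e_j>|^2 = 7.
Compute ||v||^2 = v·v = 12.
Deficit = 12 − 7 = 5 ≥ 0, confirming Bessel's inequality. (The deficit equals ||v − Σ <v,e_j> e_j||^2, the squared distance from v to span{e_j}.)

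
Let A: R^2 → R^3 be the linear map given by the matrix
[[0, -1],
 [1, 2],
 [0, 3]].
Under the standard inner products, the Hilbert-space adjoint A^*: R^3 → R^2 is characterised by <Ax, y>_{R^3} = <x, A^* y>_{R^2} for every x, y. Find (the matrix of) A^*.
A^* = A^T =
[[0, 1, 0],
 [-1, 2, 3]]

For real matrices with standard dot products, the defining identity <Ax, y> = <x, A^* y> gives (Ax)^T y = x^T (A^*) y, i.e. x^T A^T y = x^T (A^*) y. Since this holds for all x, y, we must have A^* = A^T. Therefore
A^* =
[[0, 1, 0],
 [-1, 2, 3]].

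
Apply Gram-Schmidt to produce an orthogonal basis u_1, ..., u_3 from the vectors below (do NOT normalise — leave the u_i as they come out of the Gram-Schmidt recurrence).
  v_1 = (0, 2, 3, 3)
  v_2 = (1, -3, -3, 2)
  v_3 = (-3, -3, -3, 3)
Orthogonal basis:
  u_1 = (0, 2, 3, 3)
  u_2 = (1, -24/11, -39/22, 71/22)
  u_3 = (-99/25, -9/25, -12/25, 18/25)

Apply the Gram-Schmidt recurrence
  u_1 = v_1
  u_i = v_i − Σ_{j<i} ((v_i · u_j) / (u_j · u_j)) · u_j.

Step by step this gives:
  u_1 = (0, 2, 3, 3)
  u_2 = (1, -24/11, -39/22, 71/22)
  u_3 = (-99/25, -9/25, -12/25, 18/25)

Orthogonality check:
  u_2 · u_1 = 0 (should be 0)
  u_3 · u_1 = 0 (should be 0)
  u_3 · u_2 = 0 (should be 0)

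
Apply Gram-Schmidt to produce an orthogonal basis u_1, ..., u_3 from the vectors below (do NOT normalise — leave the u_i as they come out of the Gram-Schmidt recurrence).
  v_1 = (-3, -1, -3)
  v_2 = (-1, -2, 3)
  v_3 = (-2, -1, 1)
Orthogonal basis:
  u_1 = (-3, -1, -3)
  u_2 = (-31/19, -42/19, 45/19)
  u_3 = (-99/250, 66/125, 11/50)

Apply the Gram-Schmidt recurrence
  u_1 = v_1
  u_i = v_i − Σ_{j<i} ((v_i · u_j) / (u_j · u_j)) · u_j.

Step by step this gives:
  u_1 = (-3, -1, -3)
  u_2 = (-31/19, -42/19, 45/19)
  u_3 = (-99/250, 66/125, 11/50)

Orthogonality check:
  u_2 · u_1 = 0 (should be 0)
  u_3 · u_1 = 0 (should be 0)
  u_3 · u_2 = 0 (should be 0)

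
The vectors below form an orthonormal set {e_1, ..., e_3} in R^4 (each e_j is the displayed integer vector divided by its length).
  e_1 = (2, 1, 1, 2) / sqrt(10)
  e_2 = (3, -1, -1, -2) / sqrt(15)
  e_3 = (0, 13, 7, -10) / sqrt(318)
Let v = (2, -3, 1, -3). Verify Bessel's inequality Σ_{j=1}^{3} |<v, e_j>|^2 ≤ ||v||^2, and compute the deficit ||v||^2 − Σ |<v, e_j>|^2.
Σ |<v, e_j>|^2 = 778/53; ||v||^2 = 23; deficit = 441/53

Write each e_j = u_j / sqrt(<u_j, u_j>) where u_j is the displayed integer vector. Then <v, e_j> = <v, u_j> / sqrt(<u_j, u_j>), so |<v, e_j>|^2 = <v, u_j>^2 / <u_j, u_j>.
Coefficients: <v, e_1> = -4/sqrt(10), <v, e_2> = 14/sqrt(15), <v, e_3> = -2/sqrt(318).
Square and sum: Σ |<v, e_j>|^2 = 778/53.
Compute ||v||^2 = v·v = 23.
Deficit = 23 − 778/53 = 441/53 ≥ 0, confirming Bessel's inequality. (The deficit equals ||v − Σ <v,e_j> e_j||^2, the squared distance from v to span{e_j}.)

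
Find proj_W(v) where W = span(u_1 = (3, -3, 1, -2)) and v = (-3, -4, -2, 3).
proj_W(v) = (-15/23, 15/23, -5/23, 10/23)

Set up U = [u_1 | ... | u_1] ∈ R^(4×1). The projector onto W = col(U) is P = U (U^T U)^(-1) U^T.
Compute U^T U =
  [23],
and U^T v = (-5).
Solve U^T U · c = U^T v for the coefficients: c = (-5/23). The projection is proj_W(v) = U c.
Check: (v - proj_W(v)) · u_1 = 0  (should be 0).
Result: proj_W(v) = (-15/23, 15/23, -5/23, 10/23).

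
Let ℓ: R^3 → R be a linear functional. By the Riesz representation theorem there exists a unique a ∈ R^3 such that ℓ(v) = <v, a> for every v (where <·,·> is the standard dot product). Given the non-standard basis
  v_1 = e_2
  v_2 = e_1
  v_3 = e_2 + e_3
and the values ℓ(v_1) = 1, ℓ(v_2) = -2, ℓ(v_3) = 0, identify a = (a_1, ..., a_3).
a = (-2, 1, -1)

Write a = (a_1, ..., a_3) in the standard basis. For each basis vector v_i, ℓ(v_i) = <v_i, a> is a linear equation in the a_j's. Collect the n equations into a matrix system V a = ℓ, where row i of V is v_i (expressed in the standard basis). Since V is invertible (lower-triangular with 1s on the diagonal, up to permutation), solve by back-substitution:
  V =
[[0, 1, 0],
 [1, 0, 0],
 [0, 1, 1]]
  V a = (1, -2, 0)
Solving gives a = (-2, 1, -1).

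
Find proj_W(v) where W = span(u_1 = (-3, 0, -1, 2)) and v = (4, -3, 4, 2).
proj_W(v) = (18/7, 0, 6/7, -12/7)

Set up U = [u_1 | ... | u_1] ∈ R^(4×1). The projector onto W = col(U) is P = U (U^T U)^(-1) U^T.
Compute U^T U =
  [14],
and U^T v = (-12).
Solve U^T U · c = U^T v for the coefficients: c = (-6/7). The projection is proj_W(v) = U c.
Check: (v - proj_W(v)) · u_1 = 0  (should be 0).
Result: proj_W(v) = (18/7, 0, 6/7, -12/7).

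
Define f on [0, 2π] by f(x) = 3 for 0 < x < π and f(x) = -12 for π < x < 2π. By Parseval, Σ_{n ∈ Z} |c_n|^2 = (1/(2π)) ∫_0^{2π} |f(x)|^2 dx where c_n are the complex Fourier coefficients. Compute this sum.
Σ |c_n|^2 = 153/2

Parseval equates the L^2 energy of f (normalised by 1/(2π)) with the ℓ^2 sum of its Fourier coefficients: (1/(2π)) ∫_0^{2π} |f|^2 = Σ |c_n|^2.
Compute the left side: (1/(2π)) [∫_0^π 3^2 dx + ∫_π^{2π} (-12)^2 dx] = (1/(2π)) · (9π + 144π) = (9 + 144)/2 = 153/2.
So Σ_{n ∈ Z} |c_n|^2 = 153/2.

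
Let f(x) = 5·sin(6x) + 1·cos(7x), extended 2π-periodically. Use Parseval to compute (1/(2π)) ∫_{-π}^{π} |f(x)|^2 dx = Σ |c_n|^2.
Σ |c_n|^2 = 13

Expand |f|^2 and use orthogonality of {sin(nx), cos(mx)} on [-π, π]:
  ∫_{-π}^{π} sin(nx)^2 dx = π, ∫ cos(mx)^2 dx = π, and cross terms integrate to 0.
So ∫_{-π}^{π} f(x)^2 dx = 5^2 · π + 1^2 · π = (25 + 1)π.
Divide by 2π: (25 + 1)/2 = 13.
By Parseval, this equals Σ |c_n|^2.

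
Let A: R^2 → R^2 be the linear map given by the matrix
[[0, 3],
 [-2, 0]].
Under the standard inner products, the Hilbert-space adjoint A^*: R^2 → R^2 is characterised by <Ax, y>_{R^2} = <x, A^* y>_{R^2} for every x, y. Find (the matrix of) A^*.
A^* = A^T =
[[0, -2],
 [3, 0]]

For real matrices with standard dot products, the defining identity <Ax, y> = <x, A^* y> gives (Ax)^T y = x^T (A^*) y, i.e. x^T A^T y = x^T (A^*) y. Since this holds for all x, y, we must have A^* = A^T. Therefore
A^* =
[[0, -2],
 [3, 0]].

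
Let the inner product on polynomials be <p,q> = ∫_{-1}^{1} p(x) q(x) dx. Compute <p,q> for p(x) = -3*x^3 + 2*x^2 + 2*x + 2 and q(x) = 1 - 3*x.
<p,q> = 74/15

Expand the product: p(x)·q(x) = 9*x^4 - 9*x^3 - 4*x^2 - 4*x + 2.
∫_{-1}^{1} of each monomial x^k gives [2/(k+1) if k even, 0 if k odd]. Integrating term-by-term (or equivalently evaluating the antiderivative F(x) = 9*x^5/5 - 9*x^4/4 - 4*x^3/3 - 2*x^2 + 2*x at the endpoints):
  F(1) − F(−1) = -107/60 − (-403/60) = 74/15.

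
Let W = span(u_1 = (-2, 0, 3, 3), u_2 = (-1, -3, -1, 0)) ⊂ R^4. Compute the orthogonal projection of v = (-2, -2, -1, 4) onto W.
proj_W(v) = (-515/241, -633/241, 245/241, 456/241)

Set up U = [u_1 | ... | u_2] ∈ R^(4×2). The projector onto W = col(U) is P = U (U^T U)^(-1) U^T.
Compute U^T U =
  [22, -1]
  [-1, 11],
and U^T v = (13, 9).
Solve U^T U · c = U^T v for the coefficients: c = (152/241, 211/241). The projection is proj_W(v) = U c.
Check: (v - proj_W(v)) · u_1 = 0  (should be 0).
Check: (v - proj_W(v)) · u_2 = 0  (should be 0).
Result: proj_W(v) = (-515/241, -633/241, 245/241, 456/241).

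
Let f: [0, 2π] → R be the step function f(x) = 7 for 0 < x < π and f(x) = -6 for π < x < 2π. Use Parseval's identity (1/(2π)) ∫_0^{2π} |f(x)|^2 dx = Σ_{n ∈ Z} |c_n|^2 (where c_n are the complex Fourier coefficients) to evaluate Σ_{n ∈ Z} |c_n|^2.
Σ |c_n|^2 = 85/2

Parseval equates the L^2 energy of f (normalised by 1/(2π)) with the ℓ^2 sum of its Fourier coefficients: (1/(2π)) ∫_0^{2π} |f|^2 = Σ |c_n|^2.
Compute the left side: (1/(2π)) [∫_0^π 7^2 dx + ∫_π^{2π} (-6)^2 dx] = (1/(2π)) · (49π + 36π) = (49 + 36)/2 = 85/2.
So Σ_{n ∈ Z} |c_n|^2 = 85/2.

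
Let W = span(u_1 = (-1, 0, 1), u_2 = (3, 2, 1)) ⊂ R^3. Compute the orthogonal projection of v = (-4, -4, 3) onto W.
proj_W(v) = (-31/6, -5/3, 11/6)

Set up U = [u_1 | ... | u_2] ∈ R^(3×2). The projector onto W = col(U) is P = U (U^T U)^(-1) U^T.
Compute U^T U =
  [2, -2]
  [-2, 14],
and U^T v = (7, -17).
Solve U^T U · c = U^T v for the coefficients: c = (8/3, -5/6). The projection is proj_W(v) = U c.
Check: (v - proj_W(v)) · u_1 = 0  (should be 0).
Check: (v - proj_W(v)) · u_2 = 0  (should be 0).
Result: proj_W(v) = (-31/6, -5/3, 11/6).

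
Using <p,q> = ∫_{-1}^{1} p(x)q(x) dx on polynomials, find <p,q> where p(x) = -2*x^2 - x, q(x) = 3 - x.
<p,q> = -10/3

Expand the product: p(x)·q(x) = 2*x^3 - 5*x^2 - 3*x.
∫_{-1}^{1} of each monomial x^k gives [2/(k+1) if k even, 0 if k odd]. Integrating term-by-term (or equivalently evaluating the antiderivative F(x) = x^4/2 - 5*x^3/3 - 3*x^2/2 at the endpoints):
  F(1) − F(−1) = -8/3 − (2/3) = -10/3.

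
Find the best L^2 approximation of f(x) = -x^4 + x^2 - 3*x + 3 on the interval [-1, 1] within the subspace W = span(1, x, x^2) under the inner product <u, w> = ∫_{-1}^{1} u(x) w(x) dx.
g(x) = x^2/7 - 3*x + 108/35

The best approximation g ∈ W is the orthogonal projection of f onto W. Writing g = a_0 + a_1 x + a_2 x^2, the coefficients solve the normal equations G · a = b where
  G_{ij} = <φ_i, φ_j> and b_i = <f, φ_i>, with φ_0 = 1, φ_1 = x, φ_2 = x^2.
G =
  [2, 0, 2/3]
  [0, 2/3, 0]
  [2/3, 0, 2/5],
b = (94/15, -2, 74/35).
Solving gives a_0 = 108/35, a_1 = -3, a_2 = 1/7, so
  g(x) = x^2/7 - 3*x + 108/35.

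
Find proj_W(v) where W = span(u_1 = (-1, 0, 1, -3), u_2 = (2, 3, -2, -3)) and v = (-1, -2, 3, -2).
proj_W(v) = (-64/29, -46/29, 64/29, -54/29)

Set up U = [u_1 | ... | u_2] ∈ R^(4×2). The projector onto W = col(U) is P = U (U^T U)^(-1) U^T.
Compute U^T U =
  [11, 5]
  [5, 26],
and U^T v = (10, -8).
Solve U^T U · c = U^T v for the coefficients: c = (100/87, -46/87). The projection is proj_W(v) = U c.
Check: (v - proj_W(v)) · u_1 = 0  (should be 0).
Check: (v - proj_W(v)) · u_2 = 0  (should be 0).
Result: proj_W(v) = (-64/29, -46/29, 64/29, -54/29).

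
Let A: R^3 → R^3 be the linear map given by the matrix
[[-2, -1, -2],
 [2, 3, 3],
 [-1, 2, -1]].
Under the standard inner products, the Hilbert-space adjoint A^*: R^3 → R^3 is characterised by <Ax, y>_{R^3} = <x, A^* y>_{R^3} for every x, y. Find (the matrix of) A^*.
A^* = A^T =
[[-2, 2, -1],
 [-1, 3, 2],
 [-2, 3, -1]]

For real matrices with standard dot products, the defining identity <Ax, y> = <x, A^* y> gives (Ax)^T y = x^T (A^*) y, i.e. x^T A^T y = x^T (A^*) y. Since this holds for all x, y, we must have A^* = A^T. Therefore
A^* =
[[-2, 2, -1],
 [-1, 3, 2],
 [-2, 3, -1]].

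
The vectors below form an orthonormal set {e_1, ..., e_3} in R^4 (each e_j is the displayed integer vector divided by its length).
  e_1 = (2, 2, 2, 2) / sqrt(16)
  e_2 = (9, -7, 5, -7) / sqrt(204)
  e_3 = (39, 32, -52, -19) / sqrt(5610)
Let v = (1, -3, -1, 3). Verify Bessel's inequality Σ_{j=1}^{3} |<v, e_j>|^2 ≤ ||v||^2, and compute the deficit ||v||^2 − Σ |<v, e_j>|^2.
Σ |<v, e_j>|^2 = 42/55; ||v||^2 = 20; deficit = 1058/55

Write each e_j = u_j / sqrt(<u_j, u_j>) where u_j is the displayed integer vector. Then <v, e_j> = <v, u_j> / sqrt(<u_j, u_j>), so |<v, e_j>|^2 = <v, u_j>^2 / <u_j, u_j>.
Coefficients: <v, e_1> = 0/sqrt(16), <v, e_2> = 4/sqrt(204), <v, e_3> = -62/sqrt(5610).
Square and sum: Σ |<v, e_j>|^2 = 42/55.
Compute ||v||^2 = v·v = 20.
Deficit = 20 − 42/55 = 1058/55 ≥ 0, confirming Bessel's inequality. (The deficit equals ||v − Σ <v,e_j> e_j||^2, the squared distance from v to span{e_j}.)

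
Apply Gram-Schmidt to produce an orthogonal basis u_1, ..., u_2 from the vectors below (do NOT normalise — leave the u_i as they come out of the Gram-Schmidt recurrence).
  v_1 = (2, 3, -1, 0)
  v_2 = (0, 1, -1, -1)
Orthogonal basis:
  u_1 = (2, 3, -1, 0)
  u_2 = (-4/7, 1/7, -5/7, -1)

Apply the Gram-Schmidt recurrence
  u_1 = v_1
  u_i = v_i − Σ_{j<i} ((v_i · u_j) / (u_j · u_j)) · u_j.

Step by step this gives:
  u_1 = (2, 3, -1, 0)
  u_2 = (-4/7, 1/7, -5/7, -1)

Orthogonality check:
  u_2 · u_1 = 0 (should be 0)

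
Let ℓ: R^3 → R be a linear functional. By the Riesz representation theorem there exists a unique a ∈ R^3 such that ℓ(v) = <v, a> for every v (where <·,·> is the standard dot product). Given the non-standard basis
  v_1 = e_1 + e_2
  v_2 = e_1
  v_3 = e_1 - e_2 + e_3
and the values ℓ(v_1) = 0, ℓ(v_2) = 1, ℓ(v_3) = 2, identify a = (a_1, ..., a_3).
a = (1, -1, 0)

Write a = (a_1, ..., a_3) in the standard basis. For each basis vector v_i, ℓ(v_i) = <v_i, a> is a linear equation in the a_j's. Collect the n equations into a matrix system V a = ℓ, where row i of V is v_i (expressed in the standard basis). Since V is invertible (lower-triangular with 1s on the diagonal, up to permutation), solve by back-substitution:
  V =
[[1, 1, 0],
 [1, 0, 0],
 [1, -1, 1]]
  V a = (0, 1, 2)
Solving gives a = (1, -1, 0).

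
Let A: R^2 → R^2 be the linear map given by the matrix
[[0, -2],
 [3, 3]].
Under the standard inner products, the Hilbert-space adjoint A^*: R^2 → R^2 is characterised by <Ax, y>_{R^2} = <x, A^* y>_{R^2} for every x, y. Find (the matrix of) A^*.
A^* = A^T =
[[0, 3],
 [-2, 3]]

For real matrices with standard dot products, the defining identity <Ax, y> = <x, A^* y> gives (Ax)^T y = x^T (A^*) y, i.e. x^T A^T y = x^T (A^*) y. Since this holds for all x, y, we must have A^* = A^T. Therefore
A^* =
[[0, 3],
 [-2, 3]].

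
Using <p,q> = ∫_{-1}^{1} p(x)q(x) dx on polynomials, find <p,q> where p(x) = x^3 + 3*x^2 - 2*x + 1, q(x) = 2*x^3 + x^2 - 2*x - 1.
<p,q> = -136/105

Expand the product: p(x)·q(x) = 2*x^6 + 7*x^5 - 3*x^4 - 7*x^3 + 2*x^2 - 1.
∫_{-1}^{1} of each monomial x^k gives [2/(k+1) if k even, 0 if k odd]. Integrating term-by-term (or equivalently evaluating the antiderivative F(x) = 2*x^7/7 + 7*x^6/6 - 3*x^5/5 - 7*x^4/4 + 2*x^3/3 - x at the endpoints):
  F(1) − F(−1) = -517/420 − (9/140) = -136/105.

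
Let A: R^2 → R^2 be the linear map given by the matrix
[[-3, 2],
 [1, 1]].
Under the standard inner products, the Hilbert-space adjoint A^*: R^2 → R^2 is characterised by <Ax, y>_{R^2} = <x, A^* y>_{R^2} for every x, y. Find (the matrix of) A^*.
A^* = A^T =
[[-3, 1],
 [2, 1]]

For real matrices with standard dot products, the defining identity <Ax, y> = <x, A^* y> gives (Ax)^T y = x^T (A^*) y, i.e. x^T A^T y = x^T (A^*) y. Since this holds for all x, y, we must have A^* = A^T. Therefore
A^* =
[[-3, 1],
 [2, 1]].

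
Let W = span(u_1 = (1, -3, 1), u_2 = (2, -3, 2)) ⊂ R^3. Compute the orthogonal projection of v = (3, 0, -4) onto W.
proj_W(v) = (-1/2, 0, -1/2)

Set up U = [u_1 | ... | u_2] ∈ R^(3×2). The projector onto W = col(U) is P = U (U^T U)^(-1) U^T.
Compute U^T U =
  [11, 13]
  [13, 17],
and U^T v = (-1, -2).
Solve U^T U · c = U^T v for the coefficients: c = (1/2, -1/2). The projection is proj_W(v) = U c.
Check: (v - proj_W(v)) · u_1 = 0  (should be 0).
Check: (v - proj_W(v)) · u_2 = 0  (should be 0).
Result: proj_W(v) = (-1/2, 0, -1/2).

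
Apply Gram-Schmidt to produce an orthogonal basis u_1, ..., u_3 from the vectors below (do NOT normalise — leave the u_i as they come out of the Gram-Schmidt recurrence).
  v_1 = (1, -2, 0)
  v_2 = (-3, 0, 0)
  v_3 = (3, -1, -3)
Orthogonal basis:
  u_1 = (1, -2, 0)
  u_2 = (-12/5, -6/5, 0)
  u_3 = (0, 0, -3)

Apply the Gram-Schmidt recurrence
  u_1 = v_1
  u_i = v_i − Σ_{j<i} ((v_i · u_j) / (u_j · u_j)) · u_j.

Step by step this gives:
  u_1 = (1, -2, 0)
  u_2 = (-12/5, -6/5, 0)
  u_3 = (0, 0, -3)

Orthogonality check:
  u_2 · u_1 = 0 (should be 0)
  u_3 · u_1 = 0 (should be 0)
  u_3 · u_2 = 0 (should be 0)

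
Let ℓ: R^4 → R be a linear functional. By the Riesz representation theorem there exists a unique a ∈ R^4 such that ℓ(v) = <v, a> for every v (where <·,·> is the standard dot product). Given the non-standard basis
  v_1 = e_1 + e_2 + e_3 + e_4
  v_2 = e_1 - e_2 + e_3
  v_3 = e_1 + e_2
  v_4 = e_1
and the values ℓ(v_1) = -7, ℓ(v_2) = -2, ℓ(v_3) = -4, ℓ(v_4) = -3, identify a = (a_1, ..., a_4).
a = (-3, -1, 0, -3)

Write a = (a_1, ..., a_4) in the standard basis. For each basis vector v_i, ℓ(v_i) = <v_i, a> is a linear equation in the a_j's. Collect the n equations into a matrix system V a = ℓ, where row i of V is v_i (expressed in the standard basis). Since V is invertible (lower-triangular with 1s on the diagonal, up to permutation), solve by back-substitution:
  V =
[[1, 1, 1, 1],
 [1, -1, 1, 0],
 [1, 1, 0, 0],
 [1, 0, 0, 0]]
  V a = (-7, -2, -4, -3)
Solving gives a = (-3, -1, 0, -3).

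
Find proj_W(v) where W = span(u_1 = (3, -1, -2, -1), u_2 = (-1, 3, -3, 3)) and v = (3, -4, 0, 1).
proj_W(v) = (348/137, -244/137, -56/137, -244/137)

Set up U = [u_1 | ... | u_2] ∈ R^(4×2). The projector onto W = col(U) is P = U (U^T U)^(-1) U^T.
Compute U^T U =
  [15, -3]
  [-3, 28],
and U^T v = (12, -12).
Solve U^T U · c = U^T v for the coefficients: c = (100/137, -48/137). The projection is proj_W(v) = U c.
Check: (v - proj_W(v)) · u_1 = 0  (should be 0).
Check: (v - proj_W(v)) · u_2 = 0  (should be 0).
Result: proj_W(v) = (348/137, -244/137, -56/137, -244/137).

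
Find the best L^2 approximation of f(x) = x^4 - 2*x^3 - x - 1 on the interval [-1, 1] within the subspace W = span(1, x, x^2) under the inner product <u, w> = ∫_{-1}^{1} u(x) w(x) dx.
g(x) = 6*x^2/7 - 11*x/5 - 38/35

The best approximation g ∈ W is the orthogonal projection of f onto W. Writing g = a_0 + a_1 x + a_2 x^2, the coefficients solve the normal equations G · a = b where
  G_{ij} = <φ_i, φ_j> and b_i = <f, φ_i>, with φ_0 = 1, φ_1 = x, φ_2 = x^2.
G =
  [2, 0, 2/3]
  [0, 2/3, 0]
  [2/3, 0, 2/5],
b = (-8/5, -22/15, -8/21).
Solving gives a_0 = -38/35, a_1 = -11/5, a_2 = 6/7, so
  g(x) = 6*x^2/7 - 11*x/5 - 38/35.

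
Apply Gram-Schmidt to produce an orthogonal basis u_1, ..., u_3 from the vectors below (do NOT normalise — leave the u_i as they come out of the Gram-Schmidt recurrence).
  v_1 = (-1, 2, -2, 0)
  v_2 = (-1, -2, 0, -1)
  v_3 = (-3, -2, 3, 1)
Orthogonal basis:
  u_1 = (-1, 2, -2, 0)
  u_2 = (-4/3, -4/3, -2/3, -1)
  u_3 = (-14/5, 8/15, 29/15, 26/15)

Apply the Gram-Schmidt recurrence
  u_1 = v_1
  u_i = v_i − Σ_{j<i} ((v_i · u_j) / (u_j · u_j)) · u_j.

Step by step this gives:
  u_1 = (-1, 2, -2, 0)
  u_2 = (-4/3, -4/3, -2/3, -1)
  u_3 = (-14/5, 8/15, 29/15, 26/15)

Orthogonality check:
  u_2 · u_1 = 0 (should be 0)
  u_3 · u_1 = 0 (should be 0)
  u_3 · u_2 = 0 (should be 0)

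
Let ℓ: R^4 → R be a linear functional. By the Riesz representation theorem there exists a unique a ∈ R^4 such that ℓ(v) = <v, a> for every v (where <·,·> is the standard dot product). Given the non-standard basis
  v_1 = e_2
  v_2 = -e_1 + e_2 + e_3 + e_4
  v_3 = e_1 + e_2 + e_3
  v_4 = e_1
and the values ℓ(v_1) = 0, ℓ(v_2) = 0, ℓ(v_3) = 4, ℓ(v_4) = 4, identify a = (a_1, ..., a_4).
a = (4, 0, 0, 4)

Write a = (a_1, ..., a_4) in the standard basis. For each basis vector v_i, ℓ(v_i) = <v_i, a> is a linear equation in the a_j's. Collect the n equations into a matrix system V a = ℓ, where row i of V is v_i (expressed in the standard basis). Since V is invertible (lower-triangular with 1s on the diagonal, up to permutation), solve by back-substitution:
  V =
[[0, 1, 0, 0],
 [-1, 1, 1, 1],
 [1, 1, 1, 0],
 [1, 0, 0, 0]]
  V a = (0, 0, 4, 4)
Solving gives a = (4, 0, 0, 4).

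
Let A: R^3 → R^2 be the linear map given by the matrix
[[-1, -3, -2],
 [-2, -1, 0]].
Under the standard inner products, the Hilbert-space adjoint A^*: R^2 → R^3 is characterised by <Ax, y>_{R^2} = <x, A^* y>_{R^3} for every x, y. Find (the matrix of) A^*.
A^* = A^T =
[[-1, -2],
 [-3, -1],
 [-2, 0]]

For real matrices with standard dot products, the defining identity <Ax, y> = <x, A^* y> gives (Ax)^T y = x^T (A^*) y, i.e. x^T A^T y = x^T (A^*) y. Since this holds for all x, y, we must have A^* = A^T. Therefore
A^* =
[[-1, -2],
 [-3, -1],
 [-2, 0]].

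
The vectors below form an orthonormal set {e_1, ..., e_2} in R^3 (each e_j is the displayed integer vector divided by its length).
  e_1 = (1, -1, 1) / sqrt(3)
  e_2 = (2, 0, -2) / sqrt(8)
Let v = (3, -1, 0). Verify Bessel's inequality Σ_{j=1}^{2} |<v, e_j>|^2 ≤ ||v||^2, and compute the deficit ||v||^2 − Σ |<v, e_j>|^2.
Σ |<v, e_j>|^2 = 59/6; ||v||^2 = 10; deficit = 1/6

Write each e_j = u_j / sqrt(<u_j, u_j>) where u_j is the displayed integer vector. Then <v, e_j> = <v, u_j> / sqrt(<u_j, u_j>), so |<v, e_j>|^2 = <v, u_j>^2 / <u_j, u_j>.
Coefficients: <v, e_1> = 4/sqrt(3), <v, e_2> = 6/sqrt(8).
Square and sum: Σ |<v, e_j>|^2 = 59/6.
Compute ||v||^2 = v·v = 10.
Deficit = 10 − 59/6 = 1/6 ≥ 0, confirming Bessel's inequality. (The deficit equals ||v − Σ <v,e_j> e_j||^2, the squared distance from v to span{e_j}.)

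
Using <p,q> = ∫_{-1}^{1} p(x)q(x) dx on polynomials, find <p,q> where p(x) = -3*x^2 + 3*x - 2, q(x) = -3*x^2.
<p,q> = 38/5

Expand the product: p(x)·q(x) = 9*x^4 - 9*x^3 + 6*x^2.
∫_{-1}^{1} of each monomial x^k gives [2/(k+1) if k even, 0 if k odd]. Integrating term-by-term (or equivalently evaluating the antiderivative F(x) = 9*x^5/5 - 9*x^4/4 + 2*x^3 at the endpoints):
  F(1) − F(−1) = 31/20 − (-121/20) = 38/5.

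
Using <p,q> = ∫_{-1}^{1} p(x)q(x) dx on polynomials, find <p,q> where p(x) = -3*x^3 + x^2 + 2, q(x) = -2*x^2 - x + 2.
<p,q> = 106/15

Expand the product: p(x)·q(x) = 6*x^5 + x^4 - 7*x^3 - 2*x^2 - 2*x + 4.
∫_{-1}^{1} of each monomial x^k gives [2/(k+1) if k even, 0 if k odd]. Integrating term-by-term (or equivalently evaluating the antiderivative F(x) = x^6 + x^5/5 - 7*x^4/4 - 2*x^3/3 - x^2 + 4*x at the endpoints):
  F(1) − F(−1) = 107/60 − (-317/60) = 106/15.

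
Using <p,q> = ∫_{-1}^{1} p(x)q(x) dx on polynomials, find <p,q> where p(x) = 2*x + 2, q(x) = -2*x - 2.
<p,q> = -32/3

Expand the product: p(x)·q(x) = -4*x^2 - 8*x - 4.
∫_{-1}^{1} of each monomial x^k gives [2/(k+1) if k even, 0 if k odd]. Integrating term-by-term (or equivalently evaluating the antiderivative F(x) = -4*x^3/3 - 4*x^2 - 4*x at the endpoints):
  F(1) − F(−1) = -28/3 − (4/3) = -32/3.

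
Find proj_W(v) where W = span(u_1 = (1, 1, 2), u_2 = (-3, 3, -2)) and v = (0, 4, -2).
proj_W(v) = (-56/29, 88/29, -16/29)

Set up U = [u_1 | ... | u_2] ∈ R^(3×2). The projector onto W = col(U) is P = U (U^T U)^(-1) U^T.
Compute U^T U =
  [6, -4]
  [-4, 22],
and U^T v = (0, 16).
Solve U^T U · c = U^T v for the coefficients: c = (16/29, 24/29). The projection is proj_W(v) = U c.
Check: (v - proj_W(v)) · u_1 = 0  (should be 0).
Check: (v - proj_W(v)) · u_2 = 0  (should be 0).
Result: proj_W(v) = (-56/29, 88/29, -16/29).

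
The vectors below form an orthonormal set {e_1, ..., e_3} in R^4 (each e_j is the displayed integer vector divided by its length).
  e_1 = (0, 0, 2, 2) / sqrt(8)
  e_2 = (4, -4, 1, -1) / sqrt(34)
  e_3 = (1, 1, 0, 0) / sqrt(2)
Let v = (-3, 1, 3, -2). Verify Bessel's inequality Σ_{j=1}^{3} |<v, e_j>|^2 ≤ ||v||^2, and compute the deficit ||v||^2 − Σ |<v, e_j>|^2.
Σ |<v, e_j>|^2 = 103/17; ||v||^2 = 23; deficit = 288/17

Write each e_j = u_j / sqrt(<u_j, u_j>) where u_j is the displayed integer vector. Then <v, e_j> = <v, u_j> / sqrt(<u_j, u_j>), so |<v, e_j>|^2 = <v, u_j>^2 / <u_j, u_j>.
Coefficients: <v, e_1> = 2/sqrt(8), <v, e_2> = -11/sqrt(34), <v, e_3> = -2/sqrt(2).
Square and sum: Σ |<v, e_j>|^2 = 103/17.
Compute ||v||^2 = v·v = 23.
Deficit = 23 − 103/17 = 288/17 ≥ 0, confirming Bessel's inequality. (The deficit equals ||v − Σ <v,e_j> e_j||^2, the squared distance from v to span{e_j}.)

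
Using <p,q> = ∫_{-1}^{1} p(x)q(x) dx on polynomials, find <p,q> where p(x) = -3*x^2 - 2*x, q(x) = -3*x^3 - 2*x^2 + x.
<p,q> = 52/15

Expand the product: p(x)·q(x) = 9*x^5 + 12*x^4 + x^3 - 2*x^2.
∫_{-1}^{1} of each monomial x^k gives [2/(k+1) if k even, 0 if k odd]. Integrating term-by-term (or equivalently evaluating the antiderivative F(x) = 3*x^6/2 + 12*x^5/5 + x^4/4 - 2*x^3/3 at the endpoints):
  F(1) − F(−1) = 209/60 − (1/60) = 52/15.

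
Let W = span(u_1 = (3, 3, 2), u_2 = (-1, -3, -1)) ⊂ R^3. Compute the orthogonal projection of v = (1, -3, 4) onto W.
proj_W(v) = (59/23, -57/23, 20/23)

Set up U = [u_1 | ... | u_2] ∈ R^(3×2). The projector onto W = col(U) is P = U (U^T U)^(-1) U^T.
Compute U^T U =
  [22, -14]
  [-14, 11],
and U^T v = (2, 4).
Solve U^T U · c = U^T v for the coefficients: c = (39/23, 58/23). The projection is proj_W(v) = U c.
Check: (v - proj_W(v)) · u_1 = 0  (should be 0).
Check: (v - proj_W(v)) · u_2 = 0  (should be 0).
Result: proj_W(v) = (59/23, -57/23, 20/23).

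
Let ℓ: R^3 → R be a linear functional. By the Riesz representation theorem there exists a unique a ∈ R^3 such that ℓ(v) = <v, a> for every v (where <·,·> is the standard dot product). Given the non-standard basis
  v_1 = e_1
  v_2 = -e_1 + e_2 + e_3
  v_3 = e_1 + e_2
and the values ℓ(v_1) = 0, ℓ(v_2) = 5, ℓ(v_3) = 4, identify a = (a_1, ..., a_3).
a = (0, 4, 1)

Write a = (a_1, ..., a_3) in the standard basis. For each basis vector v_i, ℓ(v_i) = <v_i, a> is a linear equation in the a_j's. Collect the n equations into a matrix system V a = ℓ, where row i of V is v_i (expressed in the standard basis). Since V is invertible (lower-triangular with 1s on the diagonal, up to permutation), solve by back-substitution:
  V =
[[1, 0, 0],
 [-1, 1, 1],
 [1, 1, 0]]
  V a = (0, 5, 4)
Solving gives a = (0, 4, 1).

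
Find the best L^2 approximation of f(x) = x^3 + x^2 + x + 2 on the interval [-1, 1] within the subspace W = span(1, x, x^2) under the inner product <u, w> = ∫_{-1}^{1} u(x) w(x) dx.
g(x) = x^2 + 8*x/5 + 2

The best approximation g ∈ W is the orthogonal projection of f onto W. Writing g = a_0 + a_1 x + a_2 x^2, the coefficients solve the normal equations G · a = b where
  G_{ij} = <φ_i, φ_j> and b_i = <f, φ_i>, with φ_0 = 1, φ_1 = x, φ_2 = x^2.
G =
  [2, 0, 2/3]
  [0, 2/3, 0]
  [2/3, 0, 2/5],
b = (14/3, 16/15, 26/15).
Solving gives a_0 = 2, a_1 = 8/5, a_2 = 1, so
  g(x) = x^2 + 8*x/5 + 2.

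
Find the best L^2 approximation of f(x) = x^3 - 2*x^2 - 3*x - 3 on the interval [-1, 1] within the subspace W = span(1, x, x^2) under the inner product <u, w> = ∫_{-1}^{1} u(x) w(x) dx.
g(x) = -2*x^2 - 12*x/5 - 3

The best approximation g ∈ W is the orthogonal projection of f onto W. Writing g = a_0 + a_1 x + a_2 x^2, the coefficients solve the normal equations G · a = b where
  G_{ij} = <φ_i, φ_j> and b_i = <f, φ_i>, with φ_0 = 1, φ_1 = x, φ_2 = x^2.
G =
  [2, 0, 2/3]
  [0, 2/3, 0]
  [2/3, 0, 2/5],
b = (-22/3, -8/5, -14/5).
Solving gives a_0 = -3, a_1 = -12/5, a_2 = -2, so
  g(x) = -2*x^2 - 12*x/5 - 3.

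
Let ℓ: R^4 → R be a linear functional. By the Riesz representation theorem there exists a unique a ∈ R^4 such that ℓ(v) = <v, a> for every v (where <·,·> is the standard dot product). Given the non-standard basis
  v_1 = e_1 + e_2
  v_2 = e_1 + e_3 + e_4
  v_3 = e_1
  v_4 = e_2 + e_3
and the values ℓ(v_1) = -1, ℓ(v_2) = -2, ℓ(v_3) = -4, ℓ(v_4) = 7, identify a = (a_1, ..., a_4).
a = (-4, 3, 4, -2)

Write a = (a_1, ..., a_4) in the standard basis. For each basis vector v_i, ℓ(v_i) = <v_i, a> is a linear equation in the a_j's. Collect the n equations into a matrix system V a = ℓ, where row i of V is v_i (expressed in the standard basis). Since V is invertible (lower-triangular with 1s on the diagonal, up to permutation), solve by back-substitution:
  V =
[[1, 1, 0, 0],
 [1, 0, 1, 1],
 [1, 0, 0, 0],
 [0, 1, 1, 0]]
  V a = (-1, -2, -4, 7)
Solving gives a = (-4, 3, 4, -2).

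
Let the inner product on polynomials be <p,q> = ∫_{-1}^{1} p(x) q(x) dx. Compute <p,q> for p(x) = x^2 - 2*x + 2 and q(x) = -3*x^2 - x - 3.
<p,q> = -268/15

Expand the product: p(x)·q(x) = -3*x^4 + 5*x^3 - 7*x^2 + 4*x - 6.
∫_{-1}^{1} of each monomial x^k gives [2/(k+1) if k even, 0 if k odd]. Integrating term-by-term (or equivalently evaluating the antiderivative F(x) = -3*x^5/5 + 5*x^4/4 - 7*x^3/3 + 2*x^2 - 6*x at the endpoints):
  F(1) − F(−1) = -341/60 − (731/60) = -268/15.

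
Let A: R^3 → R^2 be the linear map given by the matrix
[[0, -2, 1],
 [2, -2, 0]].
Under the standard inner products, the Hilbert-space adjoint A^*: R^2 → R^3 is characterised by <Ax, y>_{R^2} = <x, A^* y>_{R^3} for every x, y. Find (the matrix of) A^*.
A^* = A^T =
[[0, 2],
 [-2, -2],
 [1, 0]]

For real matrices with standard dot products, the defining identity <Ax, y> = <x, A^* y> gives (Ax)^T y = x^T (A^*) y, i.e. x^T A^T y = x^T (A^*) y. Since this holds for all x, y, we must have A^* = A^T. Therefore
A^* =
[[0, 2],
 [-2, -2],
 [1, 0]].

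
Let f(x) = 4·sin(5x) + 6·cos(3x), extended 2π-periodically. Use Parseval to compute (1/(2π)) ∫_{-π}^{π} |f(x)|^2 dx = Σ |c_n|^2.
Σ |c_n|^2 = 26

Expand |f|^2 and use orthogonality of {sin(nx), cos(mx)} on [-π, π]:
  ∫_{-π}^{π} sin(nx)^2 dx = π, ∫ cos(mx)^2 dx = π, and cross terms integrate to 0.
So ∫_{-π}^{π} f(x)^2 dx = 4^2 · π + 6^2 · π = (16 + 36)π.
Divide by 2π: (16 + 36)/2 = 26.
By Parseval, this equals Σ |c_n|^2.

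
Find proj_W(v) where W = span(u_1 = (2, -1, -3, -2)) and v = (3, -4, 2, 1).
proj_W(v) = (2/9, -1/9, -1/3, -2/9)

Set up U = [u_1 | ... | u_1] ∈ R^(4×1). The projector onto W = col(U) is P = U (U^T U)^(-1) U^T.
Compute U^T U =
  [18],
and U^T v = (2).
Solve U^T U · c = U^T v for the coefficients: c = (1/9). The projection is proj_W(v) = U c.
Check: (v - proj_W(v)) · u_1 = 0  (should be 0).
Result: proj_W(v) = (2/9, -1/9, -1/3, -2/9).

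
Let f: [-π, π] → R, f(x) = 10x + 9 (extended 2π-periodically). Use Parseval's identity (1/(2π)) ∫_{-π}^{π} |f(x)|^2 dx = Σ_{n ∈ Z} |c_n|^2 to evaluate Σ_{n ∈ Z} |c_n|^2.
Σ |c_n|^2 = 100π^2/3 + 81

Expand and integrate term by term over [-π, π]:
  ∫ (10x)^2 dx = 100·(2π^3/3); ∫ 2·10·(9)·x dx = 0 (odd integrand); ∫ 9^2 dx = 81·2π.
So (1/(2π)) ∫_{-π}^{π} (10x + 9)^2 dx = 100π^2/3 + 81 = 100π^2/3 + 81.
Parseval ⇒ Σ |c_n|^2 = 100π^2/3 + 81.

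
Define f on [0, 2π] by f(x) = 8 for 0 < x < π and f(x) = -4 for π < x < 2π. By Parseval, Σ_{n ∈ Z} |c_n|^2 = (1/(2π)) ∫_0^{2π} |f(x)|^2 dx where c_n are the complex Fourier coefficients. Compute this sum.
Σ |c_n|^2 = 40

Parseval equates the L^2 energy of f (normalised by 1/(2π)) with the ℓ^2 sum of its Fourier coefficients: (1/(2π)) ∫_0^{2π} |f|^2 = Σ |c_n|^2.
Compute the left side: (1/(2π)) [∫_0^π 8^2 dx + ∫_π^{2π} (-4)^2 dx] = (1/(2π)) · (64π + 16π) = (64 + 16)/2 = 40.
So Σ_{n ∈ Z} |c_n|^2 = 40.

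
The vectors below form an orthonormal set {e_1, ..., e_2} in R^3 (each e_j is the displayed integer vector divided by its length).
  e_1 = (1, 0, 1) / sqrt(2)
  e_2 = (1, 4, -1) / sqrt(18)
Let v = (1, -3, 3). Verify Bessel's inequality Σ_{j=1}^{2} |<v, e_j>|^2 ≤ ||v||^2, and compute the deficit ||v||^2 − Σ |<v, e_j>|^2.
Σ |<v, e_j>|^2 = 170/9; ||v||^2 = 19; deficit = 1/9

Write each e_j = u_j / sqrt(<u_j, u_j>) where u_j is the displayed integer vector. Then <v, e_j> = <v, u_j> / sqrt(<u_j, u_j>), so |<v, e_j>|^2 = <v, u_j>^2 / <u_j, u_j>.
Coefficients: <v, e_1> = 4/sqrt(2), <v, e_2> = -14/sqrt(18).
Square and sum: Σ |<v, e_j>|^2 = 170/9.
Compute ||v||^2 = v·v = 19.
Deficit = 19 − 170/9 = 1/9 ≥ 0, confirming Bessel's inequality. (The deficit equals ||v − Σ <v,e_j> e_j||^2, the squared distance from v to span{e_j}.)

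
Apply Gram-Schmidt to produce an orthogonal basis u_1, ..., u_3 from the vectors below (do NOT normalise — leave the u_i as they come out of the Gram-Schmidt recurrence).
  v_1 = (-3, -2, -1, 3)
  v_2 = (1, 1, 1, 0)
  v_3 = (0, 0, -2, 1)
Orthogonal basis:
  u_1 = (-3, -2, -1, 3)
  u_2 = (5/23, 11/23, 17/23, 18/23)
  u_3 = (25/33, 2/3, -47/33, 8/11)

Apply the Gram-Schmidt recurrence
  u_1 = v_1
  u_i = v_i − Σ_{j<i} ((v_i · u_j) / (u_j · u_j)) · u_j.

Step by step this gives:
  u_1 = (-3, -2, -1, 3)
  u_2 = (5/23, 11/23, 17/23, 18/23)
  u_3 = (25/33, 2/3, -47/33, 8/11)

Orthogonality check:
  u_2 · u_1 = 0 (should be 0)
  u_3 · u_1 = 0 (should be 0)
  u_3 · u_2 = 0 (should be 0)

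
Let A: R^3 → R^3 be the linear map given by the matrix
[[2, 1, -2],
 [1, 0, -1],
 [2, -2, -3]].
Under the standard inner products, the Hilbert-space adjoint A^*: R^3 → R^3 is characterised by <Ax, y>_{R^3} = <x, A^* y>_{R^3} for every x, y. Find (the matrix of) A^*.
A^* = A^T =
[[2, 1, 2],
 [1, 0, -2],
 [-2, -1, -3]]

For real matrices with standard dot products, the defining identity <Ax, y> = <x, A^* y> gives (Ax)^T y = x^T (A^*) y, i.e. x^T A^T y = x^T (A^*) y. Since this holds for all x, y, we must have A^* = A^T. Therefore
A^* =
[[2, 1, 2],
 [1, 0, -2],
 [-2, -1, -3]].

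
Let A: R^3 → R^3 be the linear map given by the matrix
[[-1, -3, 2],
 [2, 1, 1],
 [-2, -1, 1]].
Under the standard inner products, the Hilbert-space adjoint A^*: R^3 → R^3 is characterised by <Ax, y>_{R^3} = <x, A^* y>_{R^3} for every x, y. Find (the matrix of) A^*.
A^* = A^T =
[[-1, 2, -2],
 [-3, 1, -1],
 [2, 1, 1]]

For real matrices with standard dot products, the defining identity <Ax, y> = <x, A^* y> gives (Ax)^T y = x^T (A^*) y, i.e. x^T A^T y = x^T (A^*) y. Since this holds for all x, y, we must have A^* = A^T. Therefore
A^* =
[[-1, 2, -2],
 [-3, 1, -1],
 [2, 1, 1]].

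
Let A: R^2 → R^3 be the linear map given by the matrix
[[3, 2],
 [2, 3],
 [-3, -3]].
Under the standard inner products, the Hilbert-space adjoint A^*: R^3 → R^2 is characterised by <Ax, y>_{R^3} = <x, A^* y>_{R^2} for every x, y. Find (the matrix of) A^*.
A^* = A^T =
[[3, 2, -3],
 [2, 3, -3]]

For real matrices with standard dot products, the defining identity <Ax, y> = <x, A^* y> gives (Ax)^T y = x^T (A^*) y, i.e. x^T A^T y = x^T (A^*) y. Since this holds for all x, y, we must have A^* = A^T. Therefore
A^* =
[[3, 2, -3],
 [2, 3, -3]].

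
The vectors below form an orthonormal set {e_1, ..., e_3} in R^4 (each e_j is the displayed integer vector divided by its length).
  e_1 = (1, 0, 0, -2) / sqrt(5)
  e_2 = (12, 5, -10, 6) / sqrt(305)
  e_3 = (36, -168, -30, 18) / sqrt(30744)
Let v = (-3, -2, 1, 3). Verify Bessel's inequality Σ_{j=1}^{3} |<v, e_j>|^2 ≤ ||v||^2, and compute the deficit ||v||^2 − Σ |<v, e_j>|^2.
Σ |<v, e_j>|^2 = 23; ||v||^2 = 23; deficit = 0

Write each e_j = u_j / sqrt(<u_j, u_j>) where u_j is the displayed integer vector. Then <v, e_j> = <v, u_j> / sqrt(<u_j, u_j>), so |<v, e_j>|^2 = <v, u_j>^2 / <u_j, u_j>.
Coefficients: <v, e_1> = -9/sqrt(5), <v, e_2> = -38/sqrt(305), <v, e_3> = 252/sqrt(30744).
Square and sum: Σ |<v, e_j>|^2 = 23.
Compute ||v||^2 = v·v = 23.
Deficit = 23 − 23 = 0 ≥ 0, confirming Bessel's inequality. (The deficit equals ||v − Σ <v,e_j> e_j||^2, the squared distance from v to span{e_j}.)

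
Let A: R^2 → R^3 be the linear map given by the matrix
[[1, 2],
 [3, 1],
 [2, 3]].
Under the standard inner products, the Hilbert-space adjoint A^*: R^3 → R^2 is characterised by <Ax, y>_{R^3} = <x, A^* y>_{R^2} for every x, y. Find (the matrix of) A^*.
A^* = A^T =
[[1, 3, 2],
 [2, 1, 3]]

For real matrices with standard dot products, the defining identity <Ax, y> = <x, A^* y> gives (Ax)^T y = x^T (A^*) y, i.e. x^T A^T y = x^T (A^*) y. Since this holds for all x, y, we must have A^* = A^T. Therefore
A^* =
[[1, 3, 2],
 [2, 1, 3]].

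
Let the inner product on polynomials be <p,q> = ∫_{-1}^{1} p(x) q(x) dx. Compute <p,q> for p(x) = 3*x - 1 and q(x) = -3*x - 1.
<p,q> = -4

Expand the product: p(x)·q(x) = 1 - 9*x^2.
∫_{-1}^{1} of each monomial x^k gives [2/(k+1) if k even, 0 if k odd]. Integrating term-by-term (or equivalently evaluating the antiderivative F(x) = -3*x^3 + x at the endpoints):
  F(1) − F(−1) = -2 − (2) = -4.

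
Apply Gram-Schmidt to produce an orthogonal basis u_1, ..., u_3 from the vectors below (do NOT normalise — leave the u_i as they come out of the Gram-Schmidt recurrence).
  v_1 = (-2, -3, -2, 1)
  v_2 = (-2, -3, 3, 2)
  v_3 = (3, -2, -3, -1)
Orthogonal basis:
  u_1 = (-2, -3, -2, 1)
  u_2 = (-1, -3/2, 4, 3/2)
  u_3 = (1133/387, -272/129, 26/387, -130/387)

Apply the Gram-Schmidt recurrence
  u_1 = v_1
  u_i = v_i − Σ_{j<i} ((v_i · u_j) / (u_j · u_j)) · u_j.

Step by step this gives:
  u_1 = (-2, -3, -2, 1)
  u_2 = (-1, -3/2, 4, 3/2)
  u_3 = (1133/387, -272/129, 26/387, -130/387)

Orthogonality check:
  u_2 · u_1 = 0 (should be 0)
  u_3 · u_1 = 0 (should be 0)
  u_3 · u_2 = 0 (should be 0)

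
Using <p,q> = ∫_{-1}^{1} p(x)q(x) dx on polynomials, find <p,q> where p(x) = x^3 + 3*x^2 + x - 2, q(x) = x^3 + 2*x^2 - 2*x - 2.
<p,q> = 16/7

Expand the product: p(x)·q(x) = x^6 + 5*x^5 + 5*x^4 - 8*x^3 - 12*x^2 + 2*x + 4.
∫_{-1}^{1} of each monomial x^k gives [2/(k+1) if k even, 0 if k odd]. Integrating term-by-term (or equivalently evaluating the antiderivative F(x) = x^7/7 + 5*x^6/6 + x^5 - 2*x^4 - 4*x^3 + x^2 + 4*x at the endpoints):
  F(1) − F(−1) = 41/42 − (-55/42) = 16/7.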